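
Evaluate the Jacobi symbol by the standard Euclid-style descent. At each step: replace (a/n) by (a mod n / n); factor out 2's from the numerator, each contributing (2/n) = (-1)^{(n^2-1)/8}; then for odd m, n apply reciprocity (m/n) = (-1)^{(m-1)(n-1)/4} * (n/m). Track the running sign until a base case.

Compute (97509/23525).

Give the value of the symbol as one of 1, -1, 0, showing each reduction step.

1

(97509/23525) = (3409/23525)   [reduce mod 23525]
reciprocity: (3409/23525) = +1·(23525/3409) since 3409 mod 4 = 1, 23525 mod 4 = 1; sign now +1
(23525/3409) = (3071/3409)   [reduce mod 3409]
reciprocity: (3071/3409) = +1·(3409/3071) since 3071 mod 4 = 3, 3409 mod 4 = 1; sign now +1
(3409/3071) = (338/3071)   [reduce mod 3071]
338 = 2^1·169; (2/3071) = +1 since 3071 mod 8 = 7, so (338/3071) = (+1)^1·(169/3071); sign now +1
reciprocity: (169/3071) = +1·(3071/169) since 169 mod 4 = 1, 3071 mod 4 = 3; sign now +1
(3071/169) = (29/169)   [reduce mod 169]
reciprocity: (29/169) = +1·(169/29) since 29 mod 4 = 1, 169 mod 4 = 1; sign now +1
(169/29) = (24/29)   [reduce mod 29]
24 = 2^3·3; (2/29) = -1 since 29 mod 8 = 5, so (24/29) = (-1)^3·(3/29); sign now -1
reciprocity: (3/29) = +1·(29/3) since 3 mod 4 = 3, 29 mod 4 = 1; sign now -1
(29/3) = (2/3)   [reduce mod 3]
2 = 2^1·1; (2/3) = -1 since 3 mod 8 = 3, so (2/3) = (-1)^1·(1/3); sign now +1
(1/3) = 1; final value = sign = +1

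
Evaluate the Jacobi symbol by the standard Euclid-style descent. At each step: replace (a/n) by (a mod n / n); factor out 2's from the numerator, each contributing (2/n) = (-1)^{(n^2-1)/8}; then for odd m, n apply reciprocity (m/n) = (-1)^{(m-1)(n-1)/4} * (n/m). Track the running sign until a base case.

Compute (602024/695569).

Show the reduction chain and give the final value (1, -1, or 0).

602024 = 2^3·75253; (2/695569) = +1 since 695569 mod 8 = 1, so (602024/695569) = (+1)^3·(75253/695569); sign now +1
reciprocity: (75253/695569) = +1·(695569/75253) since 75253 mod 4 = 1, 695569 mod 4 = 1; sign now +1
(695569/75253) = (18292/75253)   [reduce mod 75253]
18292 = 2^2·4573; (2/75253) = -1 since 75253 mod 8 = 5, so (18292/75253) = (-1)^2·(4573/75253); sign now +1
reciprocity: (4573/75253) = +1·(75253/4573) since 4573 mod 4 = 1, 75253 mod 4 = 1; sign now +1
(75253/4573) = (2085/4573)   [reduce mod 4573]
reciprocity: (2085/4573) = +1·(4573/2085) since 2085 mod 4 = 1, 4573 mod 4 = 1; sign now +1
(4573/2085) = (403/2085)   [reduce mod 2085]
reciprocity: (403/2085) = +1·(2085/403) since 403 mod 4 = 3, 2085 mod 4 = 1; sign now +1
(2085/403) = (70/403)   [reduce mod 403]
70 = 2^1·35; (2/403) = -1 since 403 mod 8 = 3, so (70/403) = (-1)^1·(35/403); sign now -1
reciprocity: (35/403) = -1·(403/35) since 35 mod 4 = 3, 403 mod 4 = 3; sign now +1
(403/35) = (18/35)   [reduce mod 35]
18 = 2^1·9; (2/35) = -1 since 35 mod 8 = 3, so (18/35) = (-1)^1·(9/35); sign now -1
reciprocity: (9/35) = +1·(35/9) since 9 mod 4 = 1, 35 mod 4 = 3; sign now -1
(35/9) = (8/9)   [reduce mod 9]
8 = 2^3·1; (2/9) = +1 since 9 mod 8 = 1, so (8/9) = (+1)^3·(1/9); sign now -1
(1/9) = 1; final value = sign = -1

-1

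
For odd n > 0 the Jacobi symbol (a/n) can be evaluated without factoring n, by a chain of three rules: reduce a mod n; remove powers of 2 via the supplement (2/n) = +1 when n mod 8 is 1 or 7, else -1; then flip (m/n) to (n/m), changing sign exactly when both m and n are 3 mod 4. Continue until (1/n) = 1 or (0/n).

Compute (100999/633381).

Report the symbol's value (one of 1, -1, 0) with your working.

-1

flip (100999/633381) -> (633381/100999): both odd, 100999 mod 4 = 3, 633381 mod 4 = 1, so the flip contributes +1; sign now +1
(633381/100999): 633381 mod 100999 = 27387, so (633381/100999) = (27387/100999)
flip (27387/100999) -> (100999/27387): both odd, 27387 mod 4 = 3, 100999 mod 4 = 3, so the flip contributes -1; sign now -1
(100999/27387): 100999 mod 27387 = 18838, so (100999/27387) = (18838/27387)
factor out 2^1: 18838 = 2^1·9419; with 27387 mod 8 = 3, (2/27387) = -1; sign now +1; continue with (9419/27387)
flip (9419/27387) -> (27387/9419): both odd, 9419 mod 4 = 3, 27387 mod 4 = 3, so the flip contributes -1; sign now -1
(27387/9419): 27387 mod 9419 = 8549, so (27387/9419) = (8549/9419)
flip (8549/9419) -> (9419/8549): both odd, 8549 mod 4 = 1, 9419 mod 4 = 3, so the flip contributes +1; sign now -1
(9419/8549): 9419 mod 8549 = 870, so (9419/8549) = (870/8549)
factor out 2^1: 870 = 2^1·435; with 8549 mod 8 = 5, (2/8549) = -1; sign now +1; continue with (435/8549)
flip (435/8549) -> (8549/435): both odd, 435 mod 4 = 3, 8549 mod 4 = 1, so the flip contributes +1; sign now +1
(8549/435): 8549 mod 435 = 284, so (8549/435) = (284/435)
factor out 2^2: 284 = 2^2·71; with 435 mod 8 = 3, (2/435) = -1; sign now +1; continue with (71/435)
flip (71/435) -> (435/71): both odd, 71 mod 4 = 3, 435 mod 4 = 3, so the flip contributes -1; sign now -1
(435/71): 435 mod 71 = 9, so (435/71) = (9/71)
flip (9/71) -> (71/9): both odd, 9 mod 4 = 1, 71 mod 4 = 3, so the flip contributes +1; sign now -1
(71/9): 71 mod 9 = 8, so (71/9) = (8/9)
factor out 2^3: 8 = 2^3·1; with 9 mod 8 = 1, (2/9) = +1; sign now -1; continue with (1/9)
reached (1/9) = 1, so the symbol is -1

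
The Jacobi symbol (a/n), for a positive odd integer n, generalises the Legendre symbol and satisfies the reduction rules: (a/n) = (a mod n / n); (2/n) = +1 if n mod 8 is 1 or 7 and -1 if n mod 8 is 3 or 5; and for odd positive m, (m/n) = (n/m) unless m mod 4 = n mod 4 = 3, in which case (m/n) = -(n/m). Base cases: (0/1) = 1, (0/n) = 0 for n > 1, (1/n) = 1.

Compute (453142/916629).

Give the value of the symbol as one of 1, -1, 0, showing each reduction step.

-1

453142 = 2^1·226571; (2/916629) = -1 since 916629 mod 8 = 5, so (453142/916629) = (-1)^1·(226571/916629); sign now -1
reciprocity: (226571/916629) = +1·(916629/226571) since 226571 mod 4 = 3, 916629 mod 4 = 1; sign now -1
(916629/226571) = (10345/226571)   [reduce mod 226571]
reciprocity: (10345/226571) = +1·(226571/10345) since 10345 mod 4 = 1, 226571 mod 4 = 3; sign now -1
(226571/10345) = (9326/10345)   [reduce mod 10345]
9326 = 2^1·4663; (2/10345) = +1 since 10345 mod 8 = 1, so (9326/10345) = (+1)^1·(4663/10345); sign now -1
reciprocity: (4663/10345) = +1·(10345/4663) since 4663 mod 4 = 3, 10345 mod 4 = 1; sign now -1
(10345/4663) = (1019/4663)   [reduce mod 4663]
reciprocity: (1019/4663) = -1·(4663/1019) since 1019 mod 4 = 3, 4663 mod 4 = 3; sign now +1
(4663/1019) = (587/1019)   [reduce mod 1019]
reciprocity: (587/1019) = -1·(1019/587) since 587 mod 4 = 3, 1019 mod 4 = 3; sign now -1
(1019/587) = (432/587)   [reduce mod 587]
432 = 2^4·27; (2/587) = -1 since 587 mod 8 = 3, so (432/587) = (-1)^4·(27/587); sign now -1
reciprocity: (27/587) = -1·(587/27) since 27 mod 4 = 3, 587 mod 4 = 3; sign now +1
(587/27) = (20/27)   [reduce mod 27]
20 = 2^2·5; (2/27) = -1 since 27 mod 8 = 3, so (20/27) = (-1)^2·(5/27); sign now +1
reciprocity: (5/27) = +1·(27/5) since 5 mod 4 = 1, 27 mod 4 = 3; sign now +1
(27/5) = (2/5)   [reduce mod 5]
2 = 2^1·1; (2/5) = -1 since 5 mod 8 = 5, so (2/5) = (-1)^1·(1/5); sign now -1
(1/5) = 1; final value = sign = -1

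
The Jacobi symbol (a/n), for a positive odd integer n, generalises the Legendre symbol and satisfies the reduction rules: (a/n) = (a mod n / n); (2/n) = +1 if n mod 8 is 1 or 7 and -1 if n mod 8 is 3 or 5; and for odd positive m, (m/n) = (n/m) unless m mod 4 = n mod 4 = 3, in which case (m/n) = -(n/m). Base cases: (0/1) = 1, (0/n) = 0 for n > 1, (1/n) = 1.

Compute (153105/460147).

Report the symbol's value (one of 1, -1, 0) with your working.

flip (153105/460147) -> (460147/153105): both odd, 153105 mod 4 = 1, 460147 mod 4 = 3, so the flip contributes +1; sign now +1
(460147/153105): 460147 mod 153105 = 832, so (460147/153105) = (832/153105)
factor out 2^6: 832 = 2^6·13; with 153105 mod 8 = 1, (2/153105) = +1; sign now +1; continue with (13/153105)
flip (13/153105) -> (153105/13): both odd, 13 mod 4 = 1, 153105 mod 4 = 1, so the flip contributes +1; sign now +1
(153105/13): 153105 mod 13 = 4, so (153105/13) = (4/13)
factor out 2^2: 4 = 2^2·1; with 13 mod 8 = 5, (2/13) = -1; sign now +1; continue with (1/13)
reached (1/13) = 1, so the symbol is +1

1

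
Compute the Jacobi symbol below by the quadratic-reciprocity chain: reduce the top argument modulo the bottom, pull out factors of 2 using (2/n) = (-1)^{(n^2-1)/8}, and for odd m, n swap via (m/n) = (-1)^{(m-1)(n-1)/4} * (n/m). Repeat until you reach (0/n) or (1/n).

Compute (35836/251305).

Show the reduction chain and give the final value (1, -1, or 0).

factor out 2^2: 35836 = 2^2·8959; with 251305 mod 8 = 1, (2/251305) = +1; sign now +1; continue with (8959/251305)
flip (8959/251305) -> (251305/8959): both odd, 8959 mod 4 = 3, 251305 mod 4 = 1, so the flip contributes +1; sign now +1
(251305/8959): 251305 mod 8959 = 453, so (251305/8959) = (453/8959)
flip (453/8959) -> (8959/453): both odd, 453 mod 4 = 1, 8959 mod 4 = 3, so the flip contributes +1; sign now +1
(8959/453): 8959 mod 453 = 352, so (8959/453) = (352/453)
factor out 2^5: 352 = 2^5·11; with 453 mod 8 = 5, (2/453) = -1; sign now -1; continue with (11/453)
flip (11/453) -> (453/11): both odd, 11 mod 4 = 3, 453 mod 4 = 1, so the flip contributes +1; sign now -1
(453/11): 453 mod 11 = 2, so (453/11) = (2/11)
factor out 2^1: 2 = 2^1·1; with 11 mod 8 = 3, (2/11) = -1; sign now +1; continue with (1/11)
reached (1/11) = 1, so the symbol is +1

1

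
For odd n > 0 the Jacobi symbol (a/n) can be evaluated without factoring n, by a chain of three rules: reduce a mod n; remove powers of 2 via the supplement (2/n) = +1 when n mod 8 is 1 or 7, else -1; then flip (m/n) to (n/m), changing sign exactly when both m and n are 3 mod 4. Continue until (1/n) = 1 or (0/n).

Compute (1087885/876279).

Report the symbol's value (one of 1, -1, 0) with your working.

1

(1087885/876279) = (211606/876279)   [reduce mod 876279]
211606 = 2^1·105803; (2/876279) = +1 since 876279 mod 8 = 7, so (211606/876279) = (+1)^1·(105803/876279); sign now +1
reciprocity: (105803/876279) = -1·(876279/105803) since 105803 mod 4 = 3, 876279 mod 4 = 3; sign now -1
(876279/105803) = (29855/105803)   [reduce mod 105803]
reciprocity: (29855/105803) = -1·(105803/29855) since 29855 mod 4 = 3, 105803 mod 4 = 3; sign now +1
(105803/29855) = (16238/29855)   [reduce mod 29855]
16238 = 2^1·8119; (2/29855) = +1 since 29855 mod 8 = 7, so (16238/29855) = (+1)^1·(8119/29855); sign now +1
reciprocity: (8119/29855) = -1·(29855/8119) since 8119 mod 4 = 3, 29855 mod 4 = 3; sign now -1
(29855/8119) = (5498/8119)   [reduce mod 8119]
5498 = 2^1·2749; (2/8119) = +1 since 8119 mod 8 = 7, so (5498/8119) = (+1)^1·(2749/8119); sign now -1
reciprocity: (2749/8119) = +1·(8119/2749) since 2749 mod 4 = 1, 8119 mod 4 = 3; sign now -1
(8119/2749) = (2621/2749)   [reduce mod 2749]
reciprocity: (2621/2749) = +1·(2749/2621) since 2621 mod 4 = 1, 2749 mod 4 = 1; sign now -1
(2749/2621) = (128/2621)   [reduce mod 2621]
128 = 2^7·1; (2/2621) = -1 since 2621 mod 8 = 5, so (128/2621) = (-1)^7·(1/2621); sign now +1
(1/2621) = 1; final value = sign = +1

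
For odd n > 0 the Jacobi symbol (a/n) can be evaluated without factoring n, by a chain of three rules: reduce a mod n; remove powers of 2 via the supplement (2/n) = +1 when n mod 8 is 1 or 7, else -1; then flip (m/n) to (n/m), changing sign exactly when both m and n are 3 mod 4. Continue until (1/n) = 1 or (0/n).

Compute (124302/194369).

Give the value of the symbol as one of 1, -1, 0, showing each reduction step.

-1

124302 = 2^1·62151; (2/194369) = +1 since 194369 mod 8 = 1, so (124302/194369) = (+1)^1·(62151/194369); sign now +1
reciprocity: (62151/194369) = +1·(194369/62151) since 62151 mod 4 = 3, 194369 mod 4 = 1; sign now +1
(194369/62151) = (7916/62151)   [reduce mod 62151]
7916 = 2^2·1979; (2/62151) = +1 since 62151 mod 8 = 7, so (7916/62151) = (+1)^2·(1979/62151); sign now +1
reciprocity: (1979/62151) = -1·(62151/1979) since 1979 mod 4 = 3, 62151 mod 4 = 3; sign now -1
(62151/1979) = (802/1979)   [reduce mod 1979]
802 = 2^1·401; (2/1979) = -1 since 1979 mod 8 = 3, so (802/1979) = (-1)^1·(401/1979); sign now +1
reciprocity: (401/1979) = +1·(1979/401) since 401 mod 4 = 1, 1979 mod 4 = 3; sign now +1
(1979/401) = (375/401)   [reduce mod 401]
reciprocity: (375/401) = +1·(401/375) since 375 mod 4 = 3, 401 mod 4 = 1; sign now +1
(401/375) = (26/375)   [reduce mod 375]
26 = 2^1·13; (2/375) = +1 since 375 mod 8 = 7, so (26/375) = (+1)^1·(13/375); sign now +1
reciprocity: (13/375) = +1·(375/13) since 13 mod 4 = 1, 375 mod 4 = 3; sign now +1
(375/13) = (11/13)   [reduce mod 13]
reciprocity: (11/13) = +1·(13/11) since 11 mod 4 = 3, 13 mod 4 = 1; sign now +1
(13/11) = (2/11)   [reduce mod 11]
2 = 2^1·1; (2/11) = -1 since 11 mod 8 = 3, so (2/11) = (-1)^1·(1/11); sign now -1
(1/11) = 1; final value = sign = -1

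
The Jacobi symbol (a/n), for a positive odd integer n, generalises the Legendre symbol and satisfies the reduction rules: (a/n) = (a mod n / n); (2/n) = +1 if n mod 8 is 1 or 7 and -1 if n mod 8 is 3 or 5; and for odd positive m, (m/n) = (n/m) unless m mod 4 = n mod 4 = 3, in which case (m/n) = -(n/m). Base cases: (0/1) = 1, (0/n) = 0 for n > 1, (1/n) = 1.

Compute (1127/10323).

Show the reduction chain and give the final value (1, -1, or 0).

1

flip (1127/10323) -> (10323/1127): both odd, 1127 mod 4 = 3, 10323 mod 4 = 3, so the flip contributes -1; sign now -1
(10323/1127): 10323 mod 1127 = 180, so (10323/1127) = (180/1127)
factor out 2^2: 180 = 2^2·45; with 1127 mod 8 = 7, (2/1127) = +1; sign now -1; continue with (45/1127)
flip (45/1127) -> (1127/45): both odd, 45 mod 4 = 1, 1127 mod 4 = 3, so the flip contributes +1; sign now -1
(1127/45): 1127 mod 45 = 2, so (1127/45) = (2/45)
factor out 2^1: 2 = 2^1·1; with 45 mod 8 = 5, (2/45) = -1; sign now +1; continue with (1/45)
reached (1/45) = 1, so the symbol is +1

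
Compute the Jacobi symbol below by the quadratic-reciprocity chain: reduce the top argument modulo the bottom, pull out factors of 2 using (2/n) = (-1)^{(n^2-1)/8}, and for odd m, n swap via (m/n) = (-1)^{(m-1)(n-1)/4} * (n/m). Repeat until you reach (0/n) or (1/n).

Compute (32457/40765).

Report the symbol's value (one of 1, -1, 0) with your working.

0

reciprocity: (32457/40765) = +1·(40765/32457) since 32457 mod 4 = 1, 40765 mod 4 = 1; sign now +1
(40765/32457) = (8308/32457)   [reduce mod 32457]
8308 = 2^2·2077; (2/32457) = +1 since 32457 mod 8 = 1, so (8308/32457) = (+1)^2·(2077/32457); sign now +1
reciprocity: (2077/32457) = +1·(32457/2077) since 2077 mod 4 = 1, 32457 mod 4 = 1; sign now +1
(32457/2077) = (1302/2077)   [reduce mod 2077]
1302 = 2^1·651; (2/2077) = -1 since 2077 mod 8 = 5, so (1302/2077) = (-1)^1·(651/2077); sign now -1
reciprocity: (651/2077) = +1·(2077/651) since 651 mod 4 = 3, 2077 mod 4 = 1; sign now -1
(2077/651) = (124/651)   [reduce mod 651]
124 = 2^2·31; (2/651) = -1 since 651 mod 8 = 3, so (124/651) = (-1)^2·(31/651); sign now -1
reciprocity: (31/651) = -1·(651/31) since 31 mod 4 = 3, 651 mod 4 = 3; sign now +1
(651/31) = (0/31)   [reduce mod 31]
(0/31) = 0   [gcd(a, n) > 1]; final value = 0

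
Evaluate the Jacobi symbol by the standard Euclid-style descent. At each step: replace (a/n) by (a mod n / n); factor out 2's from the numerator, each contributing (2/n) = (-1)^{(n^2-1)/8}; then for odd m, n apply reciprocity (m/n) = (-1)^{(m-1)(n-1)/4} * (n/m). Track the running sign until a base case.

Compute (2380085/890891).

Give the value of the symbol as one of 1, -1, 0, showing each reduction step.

-1

(2380085/890891): 2380085 mod 890891 = 598303, so (2380085/890891) = (598303/890891)
flip (598303/890891) -> (890891/598303): both odd, 598303 mod 4 = 3, 890891 mod 4 = 3, so the flip contributes -1; sign now -1
(890891/598303): 890891 mod 598303 = 292588, so (890891/598303) = (292588/598303)
factor out 2^2: 292588 = 2^2·73147; with 598303 mod 8 = 7, (2/598303) = +1; sign now -1; continue with (73147/598303)
flip (73147/598303) -> (598303/73147): both odd, 73147 mod 4 = 3, 598303 mod 4 = 3, so the flip contributes -1; sign now +1
(598303/73147): 598303 mod 73147 = 13127, so (598303/73147) = (13127/73147)
flip (13127/73147) -> (73147/13127): both odd, 13127 mod 4 = 3, 73147 mod 4 = 3, so the flip contributes -1; sign now -1
(73147/13127): 73147 mod 13127 = 7512, so (73147/13127) = (7512/13127)
factor out 2^3: 7512 = 2^3·939; with 13127 mod 8 = 7, (2/13127) = +1; sign now -1; continue with (939/13127)
flip (939/13127) -> (13127/939): both odd, 939 mod 4 = 3, 13127 mod 4 = 3, so the flip contributes -1; sign now +1
(13127/939): 13127 mod 939 = 920, so (13127/939) = (920/939)
factor out 2^3: 920 = 2^3·115; with 939 mod 8 = 3, (2/939) = -1; sign now -1; continue with (115/939)
flip (115/939) -> (939/115): both odd, 115 mod 4 = 3, 939 mod 4 = 3, so the flip contributes -1; sign now +1
(939/115): 939 mod 115 = 19, so (939/115) = (19/115)
flip (19/115) -> (115/19): both odd, 19 mod 4 = 3, 115 mod 4 = 3, so the flip contributes -1; sign now -1
(115/19): 115 mod 19 = 1, so (115/19) = (1/19)
reached (1/19) = 1, so the symbol is -1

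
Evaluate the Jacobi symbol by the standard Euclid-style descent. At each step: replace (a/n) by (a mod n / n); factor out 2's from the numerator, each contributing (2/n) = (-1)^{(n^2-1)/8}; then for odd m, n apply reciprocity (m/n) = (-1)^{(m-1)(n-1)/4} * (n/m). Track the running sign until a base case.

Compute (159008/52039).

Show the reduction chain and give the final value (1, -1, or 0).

-1

(159008/52039) = (2891/52039)   [reduce mod 52039]
reciprocity: (2891/52039) = -1·(52039/2891) since 2891 mod 4 = 3, 52039 mod 4 = 3; sign now -1
(52039/2891) = (1/2891)   [reduce mod 2891]
(1/2891) = 1; final value = sign = -1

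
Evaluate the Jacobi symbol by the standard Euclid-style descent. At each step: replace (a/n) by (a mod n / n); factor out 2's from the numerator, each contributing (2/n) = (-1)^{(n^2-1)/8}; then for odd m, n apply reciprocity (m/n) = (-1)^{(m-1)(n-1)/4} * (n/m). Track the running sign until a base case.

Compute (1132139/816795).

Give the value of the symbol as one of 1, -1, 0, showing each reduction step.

1

(1132139/816795): 1132139 mod 816795 = 315344, so (1132139/816795) = (315344/816795)
factor out 2^4: 315344 = 2^4·19709; with 816795 mod 8 = 3, (2/816795) = -1; sign now +1; continue with (19709/816795)
flip (19709/816795) -> (816795/19709): both odd, 19709 mod 4 = 1, 816795 mod 4 = 3, so the flip contributes +1; sign now +1
(816795/19709): 816795 mod 19709 = 8726, so (816795/19709) = (8726/19709)
factor out 2^1: 8726 = 2^1·4363; with 19709 mod 8 = 5, (2/19709) = -1; sign now -1; continue with (4363/19709)
flip (4363/19709) -> (19709/4363): both odd, 4363 mod 4 = 3, 19709 mod 4 = 1, so the flip contributes +1; sign now -1
(19709/4363): 19709 mod 4363 = 2257, so (19709/4363) = (2257/4363)
flip (2257/4363) -> (4363/2257): both odd, 2257 mod 4 = 1, 4363 mod 4 = 3, so the flip contributes +1; sign now -1
(4363/2257): 4363 mod 2257 = 2106, so (4363/2257) = (2106/2257)
factor out 2^1: 2106 = 2^1·1053; with 2257 mod 8 = 1, (2/2257) = +1; sign now -1; continue with (1053/2257)
flip (1053/2257) -> (2257/1053): both odd, 1053 mod 4 = 1, 2257 mod 4 = 1, so the flip contributes +1; sign now -1
(2257/1053): 2257 mod 1053 = 151, so (2257/1053) = (151/1053)
flip (151/1053) -> (1053/151): both odd, 151 mod 4 = 3, 1053 mod 4 = 1, so the flip contributes +1; sign now -1
(1053/151): 1053 mod 151 = 147, so (1053/151) = (147/151)
flip (147/151) -> (151/147): both odd, 147 mod 4 = 3, 151 mod 4 = 3, so the flip contributes -1; sign now +1
(151/147): 151 mod 147 = 4, so (151/147) = (4/147)
factor out 2^2: 4 = 2^2·1; with 147 mod 8 = 3, (2/147) = -1; sign now +1; continue with (1/147)
reached (1/147) = 1, so the symbol is +1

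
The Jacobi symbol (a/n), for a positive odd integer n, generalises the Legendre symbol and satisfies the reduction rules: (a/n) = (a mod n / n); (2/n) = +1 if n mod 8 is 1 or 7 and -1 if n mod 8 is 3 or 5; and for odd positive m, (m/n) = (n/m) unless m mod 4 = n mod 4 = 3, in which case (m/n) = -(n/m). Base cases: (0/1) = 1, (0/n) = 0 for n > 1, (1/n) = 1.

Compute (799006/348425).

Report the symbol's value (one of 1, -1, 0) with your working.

(799006/348425) = (102156/348425)   [reduce mod 348425]
102156 = 2^2·25539; (2/348425) = +1 since 348425 mod 8 = 1, so (102156/348425) = (+1)^2·(25539/348425); sign now +1
reciprocity: (25539/348425) = +1·(348425/25539) since 25539 mod 4 = 3, 348425 mod 4 = 1; sign now +1
(348425/25539) = (16418/25539)   [reduce mod 25539]
16418 = 2^1·8209; (2/25539) = -1 since 25539 mod 8 = 3, so (16418/25539) = (-1)^1·(8209/25539); sign now -1
reciprocity: (8209/25539) = +1·(25539/8209) since 8209 mod 4 = 1, 25539 mod 4 = 3; sign now -1
(25539/8209) = (912/8209)   [reduce mod 8209]
912 = 2^4·57; (2/8209) = +1 since 8209 mod 8 = 1, so (912/8209) = (+1)^4·(57/8209); sign now -1
reciprocity: (57/8209) = +1·(8209/57) since 57 mod 4 = 1, 8209 mod 4 = 1; sign now -1
(8209/57) = (1/57)   [reduce mod 57]
(1/57) = 1; final value = sign = -1

-1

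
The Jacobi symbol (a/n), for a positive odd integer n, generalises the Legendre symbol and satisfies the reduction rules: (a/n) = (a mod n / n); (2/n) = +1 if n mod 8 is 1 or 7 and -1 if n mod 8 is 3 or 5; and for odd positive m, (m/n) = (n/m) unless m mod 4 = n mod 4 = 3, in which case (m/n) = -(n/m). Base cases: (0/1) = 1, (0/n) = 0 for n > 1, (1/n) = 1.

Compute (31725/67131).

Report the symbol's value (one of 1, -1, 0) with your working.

reciprocity: (31725/67131) = +1·(67131/31725) since 31725 mod 4 = 1, 67131 mod 4 = 3; sign now +1
(67131/31725) = (3681/31725)   [reduce mod 31725]
reciprocity: (3681/31725) = +1·(31725/3681) since 3681 mod 4 = 1, 31725 mod 4 = 1; sign now +1
(31725/3681) = (2277/3681)   [reduce mod 3681]
reciprocity: (2277/3681) = +1·(3681/2277) since 2277 mod 4 = 1, 3681 mod 4 = 1; sign now +1
(3681/2277) = (1404/2277)   [reduce mod 2277]
1404 = 2^2·351; (2/2277) = -1 since 2277 mod 8 = 5, so (1404/2277) = (-1)^2·(351/2277); sign now +1
reciprocity: (351/2277) = +1·(2277/351) since 351 mod 4 = 3, 2277 mod 4 = 1; sign now +1
(2277/351) = (171/351)   [reduce mod 351]
reciprocity: (171/351) = -1·(351/171) since 171 mod 4 = 3, 351 mod 4 = 3; sign now -1
(351/171) = (9/171)   [reduce mod 171]
reciprocity: (9/171) = +1·(171/9) since 9 mod 4 = 1, 171 mod 4 = 3; sign now -1
(171/9) = (0/9)   [reduce mod 9]
(0/9) = 0   [gcd(a, n) > 1]; final value = 0

0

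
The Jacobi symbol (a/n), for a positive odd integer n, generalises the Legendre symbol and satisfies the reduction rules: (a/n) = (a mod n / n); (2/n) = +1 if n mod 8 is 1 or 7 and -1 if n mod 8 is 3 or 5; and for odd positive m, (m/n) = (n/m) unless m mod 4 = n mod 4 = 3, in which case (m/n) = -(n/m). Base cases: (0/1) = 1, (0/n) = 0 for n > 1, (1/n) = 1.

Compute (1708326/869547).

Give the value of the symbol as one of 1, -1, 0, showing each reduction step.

(1708326/869547): 1708326 mod 869547 = 838779, so (1708326/869547) = (838779/869547)
flip (838779/869547) -> (869547/838779): both odd, 838779 mod 4 = 3, 869547 mod 4 = 3, so the flip contributes -1; sign now -1
(869547/838779): 869547 mod 838779 = 30768, so (869547/838779) = (30768/838779)
factor out 2^4: 30768 = 2^4·1923; with 838779 mod 8 = 3, (2/838779) = -1; sign now -1; continue with (1923/838779)
flip (1923/838779) -> (838779/1923): both odd, 1923 mod 4 = 3, 838779 mod 4 = 3, so the flip contributes -1; sign now +1
(838779/1923): 838779 mod 1923 = 351, so (838779/1923) = (351/1923)
flip (351/1923) -> (1923/351): both odd, 351 mod 4 = 3, 1923 mod 4 = 3, so the flip contributes -1; sign now -1
(1923/351): 1923 mod 351 = 168, so (1923/351) = (168/351)
factor out 2^3: 168 = 2^3·21; with 351 mod 8 = 7, (2/351) = +1; sign now -1; continue with (21/351)
flip (21/351) -> (351/21): both odd, 21 mod 4 = 1, 351 mod 4 = 3, so the flip contributes +1; sign now -1
(351/21): 351 mod 21 = 15, so (351/21) = (15/21)
flip (15/21) -> (21/15): both odd, 15 mod 4 = 3, 21 mod 4 = 1, so the flip contributes +1; sign now -1
(21/15): 21 mod 15 = 6, so (21/15) = (6/15)
factor out 2^1: 6 = 2^1·3; with 15 mod 8 = 7, (2/15) = +1; sign now -1; continue with (3/15)
flip (3/15) -> (15/3): both odd, 3 mod 4 = 3, 15 mod 4 = 3, so the flip contributes -1; sign now +1
(15/3): 15 mod 3 = 0, so (15/3) = (0/3)
reached (0/3); gcd(a, n) > 1, so (0/3) = 0 and the symbol is 0

0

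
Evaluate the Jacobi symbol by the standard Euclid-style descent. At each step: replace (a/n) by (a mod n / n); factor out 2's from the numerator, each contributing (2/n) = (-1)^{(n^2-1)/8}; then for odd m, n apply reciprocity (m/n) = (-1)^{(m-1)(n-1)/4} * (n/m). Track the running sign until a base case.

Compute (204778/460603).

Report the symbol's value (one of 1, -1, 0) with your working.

204778 = 2^1·102389; (2/460603) = -1 since 460603 mod 8 = 3, so (204778/460603) = (-1)^1·(102389/460603); sign now -1
reciprocity: (102389/460603) = +1·(460603/102389) since 102389 mod 4 = 1, 460603 mod 4 = 3; sign now -1
(460603/102389) = (51047/102389)   [reduce mod 102389]
reciprocity: (51047/102389) = +1·(102389/51047) since 51047 mod 4 = 3, 102389 mod 4 = 1; sign now -1
(102389/51047) = (295/51047)   [reduce mod 51047]
reciprocity: (295/51047) = -1·(51047/295) since 295 mod 4 = 3, 51047 mod 4 = 3; sign now +1
(51047/295) = (12/295)   [reduce mod 295]
12 = 2^2·3; (2/295) = +1 since 295 mod 8 = 7, so (12/295) = (+1)^2·(3/295); sign now +1
reciprocity: (3/295) = -1·(295/3) since 3 mod 4 = 3, 295 mod 4 = 3; sign now -1
(295/3) = (1/3)   [reduce mod 3]
(1/3) = 1; final value = sign = -1

-1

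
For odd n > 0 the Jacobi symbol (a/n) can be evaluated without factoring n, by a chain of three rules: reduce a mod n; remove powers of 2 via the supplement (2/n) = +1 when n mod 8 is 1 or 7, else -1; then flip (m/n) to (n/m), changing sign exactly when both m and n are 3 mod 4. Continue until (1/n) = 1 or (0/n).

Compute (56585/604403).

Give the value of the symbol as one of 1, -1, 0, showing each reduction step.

flip (56585/604403) -> (604403/56585): both odd, 56585 mod 4 = 1, 604403 mod 4 = 3, so the flip contributes +1; sign now +1
(604403/56585): 604403 mod 56585 = 38553, so (604403/56585) = (38553/56585)
flip (38553/56585) -> (56585/38553): both odd, 38553 mod 4 = 1, 56585 mod 4 = 1, so the flip contributes +1; sign now +1
(56585/38553): 56585 mod 38553 = 18032, so (56585/38553) = (18032/38553)
factor out 2^4: 18032 = 2^4·1127; with 38553 mod 8 = 1, (2/38553) = +1; sign now +1; continue with (1127/38553)
flip (1127/38553) -> (38553/1127): both odd, 1127 mod 4 = 3, 38553 mod 4 = 1, so the flip contributes +1; sign now +1
(38553/1127): 38553 mod 1127 = 235, so (38553/1127) = (235/1127)
flip (235/1127) -> (1127/235): both odd, 235 mod 4 = 3, 1127 mod 4 = 3, so the flip contributes -1; sign now -1
(1127/235): 1127 mod 235 = 187, so (1127/235) = (187/235)
flip (187/235) -> (235/187): both odd, 187 mod 4 = 3, 235 mod 4 = 3, so the flip contributes -1; sign now +1
(235/187): 235 mod 187 = 48, so (235/187) = (48/187)
factor out 2^4: 48 = 2^4·3; with 187 mod 8 = 3, (2/187) = -1; sign now +1; continue with (3/187)
flip (3/187) -> (187/3): both odd, 3 mod 4 = 3, 187 mod 4 = 3, so the flip contributes -1; sign now -1
(187/3): 187 mod 3 = 1, so (187/3) = (1/3)
reached (1/3) = 1, so the symbol is -1

-1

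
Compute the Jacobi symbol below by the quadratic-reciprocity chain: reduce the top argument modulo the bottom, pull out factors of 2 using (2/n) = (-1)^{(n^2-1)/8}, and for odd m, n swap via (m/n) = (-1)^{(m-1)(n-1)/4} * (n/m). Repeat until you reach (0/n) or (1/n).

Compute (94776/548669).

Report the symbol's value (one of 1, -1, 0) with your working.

0

factor out 2^3: 94776 = 2^3·11847; with 548669 mod 8 = 5, (2/548669) = -1; sign now -1; continue with (11847/548669)
flip (11847/548669) -> (548669/11847): both odd, 11847 mod 4 = 3, 548669 mod 4 = 1, so the flip contributes +1; sign now -1
(548669/11847): 548669 mod 11847 = 3707, so (548669/11847) = (3707/11847)
flip (3707/11847) -> (11847/3707): both odd, 3707 mod 4 = 3, 11847 mod 4 = 3, so the flip contributes -1; sign now +1
(11847/3707): 11847 mod 3707 = 726, so (11847/3707) = (726/3707)
factor out 2^1: 726 = 2^1·363; with 3707 mod 8 = 3, (2/3707) = -1; sign now -1; continue with (363/3707)
flip (363/3707) -> (3707/363): both odd, 363 mod 4 = 3, 3707 mod 4 = 3, so the flip contributes -1; sign now +1
(3707/363): 3707 mod 363 = 77, so (3707/363) = (77/363)
flip (77/363) -> (363/77): both odd, 77 mod 4 = 1, 363 mod 4 = 3, so the flip contributes +1; sign now +1
(363/77): 363 mod 77 = 55, so (363/77) = (55/77)
flip (55/77) -> (77/55): both odd, 55 mod 4 = 3, 77 mod 4 = 1, so the flip contributes +1; sign now +1
(77/55): 77 mod 55 = 22, so (77/55) = (22/55)
factor out 2^1: 22 = 2^1·11; with 55 mod 8 = 7, (2/55) = +1; sign now +1; continue with (11/55)
flip (11/55) -> (55/11): both odd, 11 mod 4 = 3, 55 mod 4 = 3, so the flip contributes -1; sign now -1
(55/11): 55 mod 11 = 0, so (55/11) = (0/11)
reached (0/11); gcd(a, n) > 1, so (0/11) = 0 and the symbol is 0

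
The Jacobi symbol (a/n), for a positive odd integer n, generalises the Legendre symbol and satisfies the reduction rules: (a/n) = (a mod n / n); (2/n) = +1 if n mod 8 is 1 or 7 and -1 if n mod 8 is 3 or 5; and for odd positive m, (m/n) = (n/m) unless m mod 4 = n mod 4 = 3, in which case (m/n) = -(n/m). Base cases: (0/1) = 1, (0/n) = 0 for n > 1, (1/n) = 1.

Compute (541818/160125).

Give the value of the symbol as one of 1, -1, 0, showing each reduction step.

0

(541818/160125): 541818 mod 160125 = 61443, so (541818/160125) = (61443/160125)
flip (61443/160125) -> (160125/61443): both odd, 61443 mod 4 = 3, 160125 mod 4 = 1, so the flip contributes +1; sign now +1
(160125/61443): 160125 mod 61443 = 37239, so (160125/61443) = (37239/61443)
flip (37239/61443) -> (61443/37239): both odd, 37239 mod 4 = 3, 61443 mod 4 = 3, so the flip contributes -1; sign now -1
(61443/37239): 61443 mod 37239 = 24204, so (61443/37239) = (24204/37239)
factor out 2^2: 24204 = 2^2·6051; with 37239 mod 8 = 7, (2/37239) = +1; sign now -1; continue with (6051/37239)
flip (6051/37239) -> (37239/6051): both odd, 6051 mod 4 = 3, 37239 mod 4 = 3, so the flip contributes -1; sign now +1
(37239/6051): 37239 mod 6051 = 933, so (37239/6051) = (933/6051)
flip (933/6051) -> (6051/933): both odd, 933 mod 4 = 1, 6051 mod 4 = 3, so the flip contributes +1; sign now +1
(6051/933): 6051 mod 933 = 453, so (6051/933) = (453/933)
flip (453/933) -> (933/453): both odd, 453 mod 4 = 1, 933 mod 4 = 1, so the flip contributes +1; sign now +1
(933/453): 933 mod 453 = 27, so (933/453) = (27/453)
flip (27/453) -> (453/27): both odd, 27 mod 4 = 3, 453 mod 4 = 1, so the flip contributes +1; sign now +1
(453/27): 453 mod 27 = 21, so (453/27) = (21/27)
flip (21/27) -> (27/21): both odd, 21 mod 4 = 1, 27 mod 4 = 3, so the flip contributes +1; sign now +1
(27/21): 27 mod 21 = 6, so (27/21) = (6/21)
factor out 2^1: 6 = 2^1·3; with 21 mod 8 = 5, (2/21) = -1; sign now -1; continue with (3/21)
flip (3/21) -> (21/3): both odd, 3 mod 4 = 3, 21 mod 4 = 1, so the flip contributes +1; sign now -1
(21/3): 21 mod 3 = 0, so (21/3) = (0/3)
reached (0/3); gcd(a, n) > 1, so (0/3) = 0 and the symbol is 0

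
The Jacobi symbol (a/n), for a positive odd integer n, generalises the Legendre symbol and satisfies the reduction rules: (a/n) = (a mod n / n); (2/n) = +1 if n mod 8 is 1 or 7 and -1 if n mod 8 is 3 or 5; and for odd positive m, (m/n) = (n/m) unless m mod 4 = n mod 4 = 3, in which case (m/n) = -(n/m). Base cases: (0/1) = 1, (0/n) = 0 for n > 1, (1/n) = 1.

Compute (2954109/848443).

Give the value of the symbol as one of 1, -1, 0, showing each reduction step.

-1

(2954109/848443) = (408780/848443)   [reduce mod 848443]
408780 = 2^2·102195; (2/848443) = -1 since 848443 mod 8 = 3, so (408780/848443) = (-1)^2·(102195/848443); sign now +1
reciprocity: (102195/848443) = -1·(848443/102195) since 102195 mod 4 = 3, 848443 mod 4 = 3; sign now -1
(848443/102195) = (30883/102195)   [reduce mod 102195]
reciprocity: (30883/102195) = -1·(102195/30883) since 30883 mod 4 = 3, 102195 mod 4 = 3; sign now +1
(102195/30883) = (9546/30883)   [reduce mod 30883]
9546 = 2^1·4773; (2/30883) = -1 since 30883 mod 8 = 3, so (9546/30883) = (-1)^1·(4773/30883); sign now -1
reciprocity: (4773/30883) = +1·(30883/4773) since 4773 mod 4 = 1, 30883 mod 4 = 3; sign now -1
(30883/4773) = (2245/4773)   [reduce mod 4773]
reciprocity: (2245/4773) = +1·(4773/2245) since 2245 mod 4 = 1, 4773 mod 4 = 1; sign now -1
(4773/2245) = (283/2245)   [reduce mod 2245]
reciprocity: (283/2245) = +1·(2245/283) since 283 mod 4 = 3, 2245 mod 4 = 1; sign now -1
(2245/283) = (264/283)   [reduce mod 283]
264 = 2^3·33; (2/283) = -1 since 283 mod 8 = 3, so (264/283) = (-1)^3·(33/283); sign now +1
reciprocity: (33/283) = +1·(283/33) since 33 mod 4 = 1, 283 mod 4 = 3; sign now +1
(283/33) = (19/33)   [reduce mod 33]
reciprocity: (19/33) = +1·(33/19) since 19 mod 4 = 3, 33 mod 4 = 1; sign now +1
(33/19) = (14/19)   [reduce mod 19]
14 = 2^1·7; (2/19) = -1 since 19 mod 8 = 3, so (14/19) = (-1)^1·(7/19); sign now -1
reciprocity: (7/19) = -1·(19/7) since 7 mod 4 = 3, 19 mod 4 = 3; sign now +1
(19/7) = (5/7)   [reduce mod 7]
reciprocity: (5/7) = +1·(7/5) since 5 mod 4 = 1, 7 mod 4 = 3; sign now +1
(7/5) = (2/5)   [reduce mod 5]
2 = 2^1·1; (2/5) = -1 since 5 mod 8 = 5, so (2/5) = (-1)^1·(1/5); sign now -1
(1/5) = 1; final value = sign = -1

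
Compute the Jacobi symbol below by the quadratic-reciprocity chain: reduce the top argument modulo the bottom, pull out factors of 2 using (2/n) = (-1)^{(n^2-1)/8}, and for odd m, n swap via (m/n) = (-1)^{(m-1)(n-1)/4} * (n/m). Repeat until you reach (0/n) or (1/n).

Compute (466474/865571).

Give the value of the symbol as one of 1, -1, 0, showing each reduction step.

factor out 2^1: 466474 = 2^1·233237; with 865571 mod 8 = 3, (2/865571) = -1; sign now -1; continue with (233237/865571)
flip (233237/865571) -> (865571/233237): both odd, 233237 mod 4 = 1, 865571 mod 4 = 3, so the flip contributes +1; sign now -1
(865571/233237): 865571 mod 233237 = 165860, so (865571/233237) = (165860/233237)
factor out 2^2: 165860 = 2^2·41465; with 233237 mod 8 = 5, (2/233237) = -1; sign now -1; continue with (41465/233237)
flip (41465/233237) -> (233237/41465): both odd, 41465 mod 4 = 1, 233237 mod 4 = 1, so the flip contributes +1; sign now -1
(233237/41465): 233237 mod 41465 = 25912, so (233237/41465) = (25912/41465)
factor out 2^3: 25912 = 2^3·3239; with 41465 mod 8 = 1, (2/41465) = +1; sign now -1; continue with (3239/41465)
flip (3239/41465) -> (41465/3239): both odd, 3239 mod 4 = 3, 41465 mod 4 = 1, so the flip contributes +1; sign now -1
(41465/3239): 41465 mod 3239 = 2597, so (41465/3239) = (2597/3239)
flip (2597/3239) -> (3239/2597): both odd, 2597 mod 4 = 1, 3239 mod 4 = 3, so the flip contributes +1; sign now -1
(3239/2597): 3239 mod 2597 = 642, so (3239/2597) = (642/2597)
factor out 2^1: 642 = 2^1·321; with 2597 mod 8 = 5, (2/2597) = -1; sign now +1; continue with (321/2597)
flip (321/2597) -> (2597/321): both odd, 321 mod 4 = 1, 2597 mod 4 = 1, so the flip contributes +1; sign now +1
(2597/321): 2597 mod 321 = 29, so (2597/321) = (29/321)
flip (29/321) -> (321/29): both odd, 29 mod 4 = 1, 321 mod 4 = 1, so the flip contributes +1; sign now +1
(321/29): 321 mod 29 = 2, so (321/29) = (2/29)
factor out 2^1: 2 = 2^1·1; with 29 mod 8 = 5, (2/29) = -1; sign now -1; continue with (1/29)
reached (1/29) = 1, so the symbol is -1

-1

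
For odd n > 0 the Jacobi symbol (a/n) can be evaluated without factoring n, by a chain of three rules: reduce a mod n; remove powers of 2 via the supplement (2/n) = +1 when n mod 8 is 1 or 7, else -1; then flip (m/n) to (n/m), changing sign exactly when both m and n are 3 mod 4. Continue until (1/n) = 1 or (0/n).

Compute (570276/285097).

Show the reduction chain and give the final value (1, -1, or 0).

-1

(570276/285097): 570276 mod 285097 = 82, so (570276/285097) = (82/285097)
factor out 2^1: 82 = 2^1·41; with 285097 mod 8 = 1, (2/285097) = +1; sign now +1; continue with (41/285097)
flip (41/285097) -> (285097/41): both odd, 41 mod 4 = 1, 285097 mod 4 = 1, so the flip contributes +1; sign now +1
(285097/41): 285097 mod 41 = 24, so (285097/41) = (24/41)
factor out 2^3: 24 = 2^3·3; with 41 mod 8 = 1, (2/41) = +1; sign now +1; continue with (3/41)
flip (3/41) -> (41/3): both odd, 3 mod 4 = 3, 41 mod 4 = 1, so the flip contributes +1; sign now +1
(41/3): 41 mod 3 = 2, so (41/3) = (2/3)
factor out 2^1: 2 = 2^1·1; with 3 mod 8 = 3, (2/3) = -1; sign now -1; continue with (1/3)
reached (1/3) = 1, so the symbol is -1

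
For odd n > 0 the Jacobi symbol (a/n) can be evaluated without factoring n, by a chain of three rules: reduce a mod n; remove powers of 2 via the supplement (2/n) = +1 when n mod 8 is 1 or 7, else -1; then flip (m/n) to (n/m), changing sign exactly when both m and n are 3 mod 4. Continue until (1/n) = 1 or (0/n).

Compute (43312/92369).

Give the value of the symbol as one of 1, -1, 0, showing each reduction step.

43312 = 2^4·2707; (2/92369) = +1 since 92369 mod 8 = 1, so (43312/92369) = (+1)^4·(2707/92369); sign now +1
reciprocity: (2707/92369) = +1·(92369/2707) since 2707 mod 4 = 3, 92369 mod 4 = 1; sign now +1
(92369/2707) = (331/2707)   [reduce mod 2707]
reciprocity: (331/2707) = -1·(2707/331) since 331 mod 4 = 3, 2707 mod 4 = 3; sign now -1
(2707/331) = (59/331)   [reduce mod 331]
reciprocity: (59/331) = -1·(331/59) since 59 mod 4 = 3, 331 mod 4 = 3; sign now +1
(331/59) = (36/59)   [reduce mod 59]
36 = 2^2·9; (2/59) = -1 since 59 mod 8 = 3, so (36/59) = (-1)^2·(9/59); sign now +1
reciprocity: (9/59) = +1·(59/9) since 9 mod 4 = 1, 59 mod 4 = 3; sign now +1
(59/9) = (5/9)   [reduce mod 9]
reciprocity: (5/9) = +1·(9/5) since 5 mod 4 = 1, 9 mod 4 = 1; sign now +1
(9/5) = (4/5)   [reduce mod 5]
4 = 2^2·1; (2/5) = -1 since 5 mod 8 = 5, so (4/5) = (-1)^2·(1/5); sign now +1
(1/5) = 1; final value = sign = +1

1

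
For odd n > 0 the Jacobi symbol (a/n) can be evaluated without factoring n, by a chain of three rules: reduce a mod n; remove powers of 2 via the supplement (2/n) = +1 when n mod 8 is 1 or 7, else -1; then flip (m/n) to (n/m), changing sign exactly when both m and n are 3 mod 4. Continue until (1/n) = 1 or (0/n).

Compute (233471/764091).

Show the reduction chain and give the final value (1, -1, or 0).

reciprocity: (233471/764091) = -1·(764091/233471) since 233471 mod 4 = 3, 764091 mod 4 = 3; sign now -1
(764091/233471) = (63678/233471)   [reduce mod 233471]
63678 = 2^1·31839; (2/233471) = +1 since 233471 mod 8 = 7, so (63678/233471) = (+1)^1·(31839/233471); sign now -1
reciprocity: (31839/233471) = -1·(233471/31839) since 31839 mod 4 = 3, 233471 mod 4 = 3; sign now +1
(233471/31839) = (10598/31839)   [reduce mod 31839]
10598 = 2^1·5299; (2/31839) = +1 since 31839 mod 8 = 7, so (10598/31839) = (+1)^1·(5299/31839); sign now +1
reciprocity: (5299/31839) = -1·(31839/5299) since 5299 mod 4 = 3, 31839 mod 4 = 3; sign now -1
(31839/5299) = (45/5299)   [reduce mod 5299]
reciprocity: (45/5299) = +1·(5299/45) since 45 mod 4 = 1, 5299 mod 4 = 3; sign now -1
(5299/45) = (34/45)   [reduce mod 45]
34 = 2^1·17; (2/45) = -1 since 45 mod 8 = 5, so (34/45) = (-1)^1·(17/45); sign now +1
reciprocity: (17/45) = +1·(45/17) since 17 mod 4 = 1, 45 mod 4 = 1; sign now +1
(45/17) = (11/17)   [reduce mod 17]
reciprocity: (11/17) = +1·(17/11) since 11 mod 4 = 3, 17 mod 4 = 1; sign now +1
(17/11) = (6/11)   [reduce mod 11]
6 = 2^1·3; (2/11) = -1 since 11 mod 8 = 3, so (6/11) = (-1)^1·(3/11); sign now -1
reciprocity: (3/11) = -1·(11/3) since 3 mod 4 = 3, 11 mod 4 = 3; sign now +1
(11/3) = (2/3)   [reduce mod 3]
2 = 2^1·1; (2/3) = -1 since 3 mod 8 = 3, so (2/3) = (-1)^1·(1/3); sign now -1
(1/3) = 1; final value = sign = -1

-1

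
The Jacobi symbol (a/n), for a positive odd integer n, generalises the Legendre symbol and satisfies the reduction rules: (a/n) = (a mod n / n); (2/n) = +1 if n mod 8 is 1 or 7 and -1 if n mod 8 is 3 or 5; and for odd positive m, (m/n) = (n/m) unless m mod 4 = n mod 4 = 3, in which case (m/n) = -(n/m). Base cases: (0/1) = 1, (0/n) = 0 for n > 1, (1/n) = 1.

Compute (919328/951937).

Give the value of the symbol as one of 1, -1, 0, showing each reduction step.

919328 = 2^5·28729; (2/951937) = +1 since 951937 mod 8 = 1, so (919328/951937) = (+1)^5·(28729/951937); sign now +1
reciprocity: (28729/951937) = +1·(951937/28729) since 28729 mod 4 = 1, 951937 mod 4 = 1; sign now +1
(951937/28729) = (3880/28729)   [reduce mod 28729]
3880 = 2^3·485; (2/28729) = +1 since 28729 mod 8 = 1, so (3880/28729) = (+1)^3·(485/28729); sign now +1
reciprocity: (485/28729) = +1·(28729/485) since 485 mod 4 = 1, 28729 mod 4 = 1; sign now +1
(28729/485) = (114/485)   [reduce mod 485]
114 = 2^1·57; (2/485) = -1 since 485 mod 8 = 5, so (114/485) = (-1)^1·(57/485); sign now -1
reciprocity: (57/485) = +1·(485/57) since 57 mod 4 = 1, 485 mod 4 = 1; sign now -1
(485/57) = (29/57)   [reduce mod 57]
reciprocity: (29/57) = +1·(57/29) since 29 mod 4 = 1, 57 mod 4 = 1; sign now -1
(57/29) = (28/29)   [reduce mod 29]
28 = 2^2·7; (2/29) = -1 since 29 mod 8 = 5, so (28/29) = (-1)^2·(7/29); sign now -1
reciprocity: (7/29) = +1·(29/7) since 7 mod 4 = 3, 29 mod 4 = 1; sign now -1
(29/7) = (1/7)   [reduce mod 7]
(1/7) = 1; final value = sign = -1

-1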